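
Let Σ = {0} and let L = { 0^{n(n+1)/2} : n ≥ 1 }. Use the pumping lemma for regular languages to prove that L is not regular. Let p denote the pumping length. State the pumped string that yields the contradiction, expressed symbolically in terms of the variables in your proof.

Assume L is regular; let p be its pumping constant.
Take w = 0^{p(p+1)/2} ∈ L with |w| = p(p+1)/2 ≥ p.
By the pumping lemma, w = xyz with |xy| ≤ p and |y| > 0.
Then y = 0^k for some k with 1 ≤ k ≤ p.
Pump with i = 2: xy^2z = 0^{p(p+1)/2+k}. Since 1 ≤ k ≤ p, p(p+1)/2 < p(p+1)/2+k ≤ p(p+1)/2+p < (p+1)(p+2)/2, so p(p+1)/2+k is strictly between consecutive triangular numbers. So xy^2z ∉ L.
Contradiction. Therefore L is not regular.

0^{p(p+1)/2+k}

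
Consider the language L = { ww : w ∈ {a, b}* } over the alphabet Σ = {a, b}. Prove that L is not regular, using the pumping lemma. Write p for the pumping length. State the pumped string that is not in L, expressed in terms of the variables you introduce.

a^{p+k} b^p a^p b^p

Toward a contradiction, assume L is regular with pumping length p.
Take w = a^p b^p a^p b^p = uu where u = a^pb^p; then w ∈ L and |w| = 4p ≥ p.
By the pumping lemma, w = xyz with |xy| ≤ p and y is nonempty.
Since the first p symbols of w are all a's and |xy| ≤ p, y lies entirely in the leading a-block: y = a^k for some k with 1 ≤ k ≤ p.
Pump with i = 2: xy^2z = a^{p+k} b^p a^p b^p, of length 4p+k. Suppose this equals vv. The string starts with a and ends with b, so v does too; thus the boundary between the two copies of v is a b→a transition. There is exactly one such transition, at position 2p+k, so |v| = 2p+k and |vv| = 4p+2k ≠ 4p+k since k ≥ 1. So xy^2z ∉ L.
This is a contradiction; hence L is not regular.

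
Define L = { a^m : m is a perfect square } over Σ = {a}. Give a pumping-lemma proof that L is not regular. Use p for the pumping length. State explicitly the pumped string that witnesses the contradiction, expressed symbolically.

a^{p²+k}

Assume L is regular. Let p be the pumping length given by the pumping lemma.
Take w = a^{p²} ∈ L with |w| = p² ≥ p.
The pumping lemma gives a decomposition w = xyz where |xy| ≤ p and y is nonempty.
Then y = a^k for some k with 1 ≤ k ≤ p.
Pump with i = 2: xy^2z = a^{p²+k}. Since 1 ≤ k ≤ p, p² < p²+k ≤ p²+p < (p+1)², so p²+k lies strictly between consecutive squares and is not a perfect square. So xy^2z ∉ L.
Contradiction. Therefore L is not regular.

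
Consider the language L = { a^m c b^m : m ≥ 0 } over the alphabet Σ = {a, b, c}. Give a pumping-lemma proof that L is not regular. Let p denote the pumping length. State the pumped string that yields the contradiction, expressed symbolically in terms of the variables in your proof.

Toward a contradiction, assume L is regular with pumping length p.
Take w = a^p c b^p ∈ L with |w| = 2p+1 ≥ p.
The pumping lemma gives a decomposition w = xyz where |xy| ≤ p and y is nonempty.
Because |xy| ≤ p and w begins with p copies of a, we have y = a^k with 1 ≤ k ≤ p.
Pump with i = 2: xy^2z = a^{p+k} c b^p, which would require p+k = p. But k ≥ 1, so xy^2z ∉ L.
This contradicts the pumping lemma, so L is not regular.

a^{p+k} c b^p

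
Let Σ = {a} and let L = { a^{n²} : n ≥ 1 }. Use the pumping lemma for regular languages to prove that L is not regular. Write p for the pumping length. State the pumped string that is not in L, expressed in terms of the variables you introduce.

a^{p²+k}

Assume L is regular. Let p be the pumping length given by the pumping lemma.
Take w = a^{p²} ∈ L with |w| = p² ≥ p.
By the pumping lemma, w = xyz with |xy| ≤ p and |y| > 0.
Then y = a^k for some k with 1 ≤ k ≤ p.
Pump with i = 2: xy^2z = a^{p²+k}. Since 1 ≤ k ≤ p, p² < p²+k ≤ p²+p < (p+1)², so p²+k lies strictly between consecutive squares and is not a perfect square. So xy^2z ∉ L.
Contradiction. Therefore L is not regular.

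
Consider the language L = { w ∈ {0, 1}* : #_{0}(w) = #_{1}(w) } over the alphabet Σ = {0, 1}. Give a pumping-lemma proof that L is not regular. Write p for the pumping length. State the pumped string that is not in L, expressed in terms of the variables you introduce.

Toward a contradiction, assume L is regular with pumping length p.
Choose w = 0^p 1^p ∈ L with |w| = 2p ≥ p.
Write w = xyz as guaranteed by the lemma, with |xy| ≤ p and |y| > 0.
The first p characters of w are 0's, so xy (and hence y) consists only of 0's. Write y = 0^k, 1 ≤ k ≤ p.
Pump with i = 2: xy^2z = 0^{p+k} 1^p has p+k occurrences of 0 but only p of 1. Since k ≥ 1 the counts differ, so xy^2z ∉ L.
This is a contradiction; hence L is not regular.

0^{p+k} 1^p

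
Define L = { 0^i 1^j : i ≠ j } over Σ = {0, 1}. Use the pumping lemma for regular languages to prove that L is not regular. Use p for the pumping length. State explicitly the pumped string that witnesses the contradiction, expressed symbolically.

Assume L is regular. Let p be the pumping length given by the pumping lemma.
Choose w = 0^p 1^{p+p!}. Since p ≠ p+p!, w ∈ L; and |w| ≥ p.
Write w = xyz as guaranteed by the lemma, with |xy| ≤ p and |y| > 0.
Since the first p symbols of w are all 0's and |xy| ≤ p, y lies entirely in the leading 0-block: y = 0^k for some k with 1 ≤ k ≤ p.
Since 1 ≤ k ≤ p, k divides p!; set t = 1 + p!/k. Then xy^t z has p + (p!/k)·k = p + p! copies of 0. Now the 0-count equals the 1-count, so i ≠ j fails. So xy^t z = 0^{p+p!} 1^{p+p!} ∉ L.
This contradicts the pumping lemma, so L is not regular.

0^{p+p!} 1^{p+p!}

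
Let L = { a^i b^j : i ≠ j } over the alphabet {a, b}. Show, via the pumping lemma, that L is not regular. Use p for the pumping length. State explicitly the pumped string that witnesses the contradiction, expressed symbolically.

a^{p+p!} b^{p+p!}

Assume L is regular. Let p be the pumping length given by the pumping lemma.
Choose w = a^p b^{p+p!}. Since p ≠ p+p!, w ∈ L; and |w| ≥ p.
By the pumping lemma, w = xyz with |xy| ≤ p and |y| ≥ 1.
Because |xy| ≤ p and w begins with p copies of a, we have y = a^k with 1 ≤ k ≤ p.
Since 1 ≤ k ≤ p, k divides p!; set t = 1 + p!/k. Then xy^t z has p + (p!/k)·k = p + p! copies of a. Now the a-count equals the b-count, so i ≠ j fails. So xy^t z = a^{p+p!} b^{p+p!} ∉ L.
Contradiction. Therefore L is not regular.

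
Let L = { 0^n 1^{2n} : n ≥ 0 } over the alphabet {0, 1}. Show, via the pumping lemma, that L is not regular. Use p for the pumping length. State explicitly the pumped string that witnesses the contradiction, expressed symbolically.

0^{p+k} 1^{2p}

Assume L is regular; let p be its pumping constant.
Let w = 0^p 1^{2p} ∈ L; note |w| = 3p ≥ p.
Write w = xyz as guaranteed by the lemma, with |xy| ≤ p and y is nonempty.
The first p characters of w are 0's, so xy (and hence y) consists only of 0's. Write y = 0^k, 1 ≤ k ≤ p.
Pump with i = 2: xy^2z = 0^{p+k} 1^{2p}. For this to lie in L we would need 2p = 2(p+k), which forces k = 0. But k ≥ 1, so xy^2z ∉ L.
Contradiction. Therefore L is not regular.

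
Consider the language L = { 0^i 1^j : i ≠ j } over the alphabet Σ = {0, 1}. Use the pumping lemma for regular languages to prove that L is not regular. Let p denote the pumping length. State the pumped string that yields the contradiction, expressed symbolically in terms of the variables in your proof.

0^{p+p!} 1^{p+p!}

Suppose for contradiction that L is regular, and let p be the pumping length.
Choose w = 0^p 1^{p+p!}. Since p ≠ p+p!, w ∈ L; and |w| ≥ p.
The pumping lemma gives a decomposition w = xyz where |xy| ≤ p and |y| > 0.
Since the first p symbols of w are all 0's and |xy| ≤ p, y lies entirely in the leading 0-block: y = 0^k for some k with 1 ≤ k ≤ p.
Since 1 ≤ k ≤ p, k divides p!; set t = 1 + p!/k. Then xy^t z has p + (p!/k)·k = p + p! copies of 0. Now the 0-count equals the 1-count, so i ≠ j fails. So xy^t z = 0^{p+p!} 1^{p+p!} ∉ L.
This is a contradiction; hence L is not regular.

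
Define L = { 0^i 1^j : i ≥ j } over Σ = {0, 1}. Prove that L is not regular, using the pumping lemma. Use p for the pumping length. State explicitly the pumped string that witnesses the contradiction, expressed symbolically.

Assume L is regular. Let p be the pumping length given by the pumping lemma.
Choose w = 0^p 1^p ∈ L, with |w| = 2p ≥ p.
By the pumping lemma, w = xyz with |xy| ≤ p and |y| ≥ 1.
Since the first p symbols of w are all 0's and |xy| ≤ p, y lies entirely in the leading 0-block: y = 0^k for some k with 1 ≤ k ≤ p.
Consider xy^0z = xz = 0^{p-k} 1^p. Since k ≥ 1, the 0-count p-k is less than p, so i ≥ j fails; thus xz ∉ L.
Contradiction. Therefore L is not regular.

0^{p-k} 1^p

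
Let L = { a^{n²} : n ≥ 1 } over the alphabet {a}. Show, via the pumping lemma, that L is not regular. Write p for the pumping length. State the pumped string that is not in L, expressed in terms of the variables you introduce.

Toward a contradiction, assume L is regular with pumping length p.
Take w = a^{p²} ∈ L with |w| = p² ≥ p.
Write w = xyz as guaranteed by the lemma, with |xy| ≤ p and |y| ≥ 1.
Then y = a^k for some k with 1 ≤ k ≤ p.
Pump with i = 2: xy^2z = a^{p²+k}. Since 1 ≤ k ≤ p, p² < p²+k ≤ p²+p < (p+1)², so p²+k lies strictly between consecutive squares and is not a perfect square. So xy^2z ∉ L.
This contradicts the pumping lemma, so L is not regular.

a^{p²+k}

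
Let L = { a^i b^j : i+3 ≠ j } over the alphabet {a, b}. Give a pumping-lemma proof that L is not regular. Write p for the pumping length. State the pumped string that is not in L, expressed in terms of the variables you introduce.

a^{p+p!} b^{p+p!+3}

Assume L is regular. Let p be the pumping length given by the pumping lemma.
Choose w = a^p b^{p+p!+3}. Since p ≠ (p+p!+3)-3 = p+p!, w ∈ L; and |w| ≥ p.
By the pumping lemma, w = xyz with |xy| ≤ p and y is nonempty.
Since the first p symbols of w are all a's and |xy| ≤ p, y lies entirely in the leading a-block: y = a^k for some k with 1 ≤ k ≤ p.
Since 1 ≤ k ≤ p, k divides p!; set t = 1 + p!/k. Then xy^t z has p + (p!/k)·k = p + p! copies of a. Now the a-count is p+p! and (b-count)-3 = (p+p!+3)-3 = p+p!, so i+3 ≠ j fails. So xy^t z = a^{p+p!} b^{p+p!+3} ∉ L.
This contradicts the pumping lemma, so L is not regular.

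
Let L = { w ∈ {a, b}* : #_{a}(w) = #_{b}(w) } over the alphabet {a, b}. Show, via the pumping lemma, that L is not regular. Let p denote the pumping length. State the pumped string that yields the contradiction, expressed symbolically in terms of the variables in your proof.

Assume L is regular. Let p be the pumping length given by the pumping lemma.
Choose w = a^p b^p ∈ L with |w| = 2p ≥ p.
The pumping lemma gives a decomposition w = xyz where |xy| ≤ p and y is nonempty.
Since the first p symbols of w are all a's and |xy| ≤ p, y lies entirely in the leading a-block: y = a^k for some k with 1 ≤ k ≤ p.
Pump with i = 2: xy^2z = a^{p+k} b^p has p+k occurrences of a but only p of b. Since k ≥ 1 the counts differ, so xy^2z ∉ L.
Contradiction. Therefore L is not regular.

a^{p+k} b^p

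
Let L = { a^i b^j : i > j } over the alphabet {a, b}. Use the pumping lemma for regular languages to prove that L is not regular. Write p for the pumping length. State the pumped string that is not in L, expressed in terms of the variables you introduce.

Toward a contradiction, assume L is regular with pumping length p.
Choose w = a^{p+1} b^p ∈ L, with |w| = 2p+1 ≥ p.
The pumping lemma gives a decomposition w = xyz where |xy| ≤ p and |y| > 0.
Since the first p symbols of w are all a's and |xy| ≤ p, y lies entirely in the leading a-block: y = a^k for some k with 1 ≤ k ≤ p.
Consider xy^0z = xz = a^{p+1-k} b^p. Since k ≥ 1, the a-count p+1-k is at most p, so i > j fails; thus xz ∉ L.
This is a contradiction; hence L is not regular.

a^{p+1-k} b^p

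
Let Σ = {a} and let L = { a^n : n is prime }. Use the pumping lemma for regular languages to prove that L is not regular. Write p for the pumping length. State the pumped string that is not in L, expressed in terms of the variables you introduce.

a^{q(1+k)}

Assume L is regular; let p be its pumping constant.
Let q be a prime with q ≥ p+2 (infinitely many primes exist), and take w = a^q ∈ L with |w| = q ≥ p.
The pumping lemma gives a decomposition w = xyz where |xy| ≤ p and |y| > 0.
Then y = a^k for some k with 1 ≤ k ≤ p.
Since 1 ≤ k ≤ p, |xz| = q-k. Pump with i = q+1: |xy^{q+1}z| = (q-k)+(q+1)k = q+qk = q(1+k), which is composite (both factors ≥ 2). So xy^{q+1}z = a^{q(1+k)} ∉ L.
Contradiction. Therefore L is not regular.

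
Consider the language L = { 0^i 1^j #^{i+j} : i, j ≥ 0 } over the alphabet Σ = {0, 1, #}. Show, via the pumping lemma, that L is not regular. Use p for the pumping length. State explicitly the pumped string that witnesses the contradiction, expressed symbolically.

0^{p+k} 1^p #^{2p}

Suppose for contradiction that L is regular, and let p be the pumping length.
Take w = 0^p 1^p #^{2p} ∈ L (with i=j=p, i+j=2p), |w| = 4p ≥ p.
The pumping lemma gives a decomposition w = xyz where |xy| ≤ p and |y| > 0.
The first p characters of w are 0's, so xy (and hence y) consists only of 0's. Write y = 0^k, 1 ≤ k ≤ p.
Consider xy^2z = 0^{p+k} 1^p #^{2p}. Now the 0- and 1-counts sum to 2p+k, but the #-count is 2p ≠ 2p+k. So xy^2z ∉ L.
This is a contradiction; hence L is not regular.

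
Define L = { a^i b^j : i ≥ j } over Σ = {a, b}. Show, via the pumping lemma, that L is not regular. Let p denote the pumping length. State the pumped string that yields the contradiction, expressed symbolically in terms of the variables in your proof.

a^{p-k} b^p

Assume L is regular. Let p be the pumping length given by the pumping lemma.
Choose w = a^p b^p ∈ L, with |w| = 2p ≥ p.
Write w = xyz as guaranteed by the lemma, with |xy| ≤ p and |y| > 0.
Because |xy| ≤ p and w begins with p copies of a, we have y = a^k with 1 ≤ k ≤ p.
Consider xy^0z = xz = a^{p-k} b^p. Since k ≥ 1, the a-count p-k is less than p, so i ≥ j fails; thus xz ∉ L.
This is a contradiction; hence L is not regular.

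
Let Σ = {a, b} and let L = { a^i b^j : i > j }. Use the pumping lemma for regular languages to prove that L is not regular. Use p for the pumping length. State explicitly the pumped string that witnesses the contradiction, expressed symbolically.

a^{p+1-k} b^p

Assume L is regular; let p be its pumping constant.
Choose w = a^{p+1} b^p ∈ L, with |w| = 2p+1 ≥ p.
By the pumping lemma, w = xyz with |xy| ≤ p and |y| > 0.
Because |xy| ≤ p and w begins with p copies of a, we have y = a^k with 1 ≤ k ≤ p.
Consider xy^0z = xz = a^{p+1-k} b^p. Since k ≥ 1, the a-count p+1-k is at most p, so i > j fails; thus xz ∉ L.
Contradiction. Therefore L is not regular.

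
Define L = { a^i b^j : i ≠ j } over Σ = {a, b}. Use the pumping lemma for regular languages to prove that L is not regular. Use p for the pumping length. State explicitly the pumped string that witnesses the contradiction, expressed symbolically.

Assume L is regular; let p be its pumping constant.
Choose w = a^p b^{p+p!}. Since p ≠ p+p!, w ∈ L; and |w| ≥ p.
By the pumping lemma, w = xyz with |xy| ≤ p and |y| > 0.
The first p characters of w are a's, so xy (and hence y) consists only of a's. Write y = a^k, 1 ≤ k ≤ p.
Since 1 ≤ k ≤ p, k divides p!; set t = 1 + p!/k. Then xy^t z has p + (p!/k)·k = p + p! copies of a. Now the a-count equals the b-count, so i ≠ j fails. So xy^t z = a^{p+p!} b^{p+p!} ∉ L.
Contradiction. Therefore L is not regular.

a^{p+p!} b^{p+p!}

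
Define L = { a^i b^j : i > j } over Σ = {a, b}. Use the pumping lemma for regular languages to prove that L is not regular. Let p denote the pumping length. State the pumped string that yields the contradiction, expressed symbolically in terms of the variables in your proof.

Suppose for contradiction that L is regular, and let p be the pumping length.
Choose w = a^{p+1} b^p ∈ L, with |w| = 2p+1 ≥ p.
By the pumping lemma, w = xyz with |xy| ≤ p and |y| > 0.
Since the first p symbols of w are all a's and |xy| ≤ p, y lies entirely in the leading a-block: y = a^k for some k with 1 ≤ k ≤ p.
Consider xy^0z = xz = a^{p+1-k} b^p. Since k ≥ 1, the a-count p+1-k is at most p, so i > j fails; thus xz ∉ L.
Contradiction. Therefore L is not regular.

a^{p+1-k} b^p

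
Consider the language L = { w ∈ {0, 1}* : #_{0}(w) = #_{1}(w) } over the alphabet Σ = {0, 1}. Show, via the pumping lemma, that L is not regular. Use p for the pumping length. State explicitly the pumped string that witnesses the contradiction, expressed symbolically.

Assume L is regular; let p be its pumping constant.
Choose w = 0^p 1^p ∈ L with |w| = 2p ≥ p.
By the pumping lemma, w = xyz with |xy| ≤ p and y is nonempty.
The first p characters of w are 0's, so xy (and hence y) consists only of 0's. Write y = 0^k, 1 ≤ k ≤ p.
Pump with i = 2: xy^2z = 0^{p+k} 1^p has p+k occurrences of 0 but only p of 1. Since k ≥ 1 the counts differ, so xy^2z ∉ L.
This is a contradiction; hence L is not regular.

0^{p+k} 1^p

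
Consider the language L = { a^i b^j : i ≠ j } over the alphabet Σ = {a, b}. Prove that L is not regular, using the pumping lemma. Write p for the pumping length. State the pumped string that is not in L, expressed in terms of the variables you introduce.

a^{p+p!} b^{p+p!}

Assume L is regular; let p be its pumping constant.
Choose w = a^p b^{p+p!}. Since p ≠ p+p!, w ∈ L; and |w| ≥ p.
The pumping lemma gives a decomposition w = xyz where |xy| ≤ p and |y| > 0.
Since the first p symbols of w are all a's and |xy| ≤ p, y lies entirely in the leading a-block: y = a^k for some k with 1 ≤ k ≤ p.
Since 1 ≤ k ≤ p, k divides p!; set t = 1 + p!/k. Then xy^t z has p + (p!/k)·k = p + p! copies of a. Now the a-count equals the b-count, so i ≠ j fails. So xy^t z = a^{p+p!} b^{p+p!} ∉ L.
This contradicts the pumping lemma, so L is not regular.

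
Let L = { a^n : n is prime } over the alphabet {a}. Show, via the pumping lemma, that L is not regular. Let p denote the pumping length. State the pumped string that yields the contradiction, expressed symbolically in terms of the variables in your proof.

Suppose for contradiction that L is regular, and let p be the pumping length.
Let q be a prime with q ≥ p+2 (infinitely many primes exist), and take w = a^q ∈ L with |w| = q ≥ p.
Write w = xyz as guaranteed by the lemma, with |xy| ≤ p and y is nonempty.
Then y = a^k for some k with 1 ≤ k ≤ p.
Since 1 ≤ k ≤ p, |xz| = q-k. Pump with i = q+1: |xy^{q+1}z| = (q-k)+(q+1)k = q+qk = q(1+k), which is composite (both factors ≥ 2). So xy^{q+1}z = a^{q(1+k)} ∉ L.
This contradicts the pumping lemma, so L is not regular.

a^{q(1+k)}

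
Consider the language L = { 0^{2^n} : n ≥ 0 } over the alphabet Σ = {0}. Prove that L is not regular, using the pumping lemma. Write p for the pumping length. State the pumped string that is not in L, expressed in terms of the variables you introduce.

Assume L is regular. Let p be the pumping length given by the pumping lemma.
Take w = 0^{2^p} ∈ L with |w| = 2^p ≥ p.
Write w = xyz as guaranteed by the lemma, with |xy| ≤ p and |y| ≥ 1.
Then y = 0^k for some k with 1 ≤ k ≤ p.
Pump with i = 2: xy^2z = 0^{2^p+k}. Since 1 ≤ k ≤ p < 2^p, we have 2^p < 2^p+k < 2^{p+1}, so 2^p+k is not a power of 2. So xy^2z ∉ L.
Contradiction. Therefore L is not regular.

0^{2^p+k}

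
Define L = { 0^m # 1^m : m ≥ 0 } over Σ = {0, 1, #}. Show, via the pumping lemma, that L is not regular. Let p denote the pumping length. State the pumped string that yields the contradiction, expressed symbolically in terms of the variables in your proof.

Assume L is regular; let p be its pumping constant.
Take w = 0^p # 1^p ∈ L with |w| = 2p+1 ≥ p.
The pumping lemma gives a decomposition w = xyz where |xy| ≤ p and y is nonempty.
The first p characters of w are 0's, so xy (and hence y) consists only of 0's. Write y = 0^k, 1 ≤ k ≤ p.
Pump with i = 2: xy^2z = 0^{p+k} # 1^p, which would require p+k = p. But k ≥ 1, so xy^2z ∉ L.
This contradicts the pumping lemma, so L is not regular.

0^{p+k} # 1^p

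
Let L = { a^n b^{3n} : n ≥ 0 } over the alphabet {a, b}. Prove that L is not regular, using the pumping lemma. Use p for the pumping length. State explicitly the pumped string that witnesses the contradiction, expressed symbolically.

Assume L is regular. Let p be the pumping length given by the pumping lemma.
Let w = a^p b^{3p} ∈ L; note |w| = 4p ≥ p.
By the pumping lemma, w = xyz with |xy| ≤ p and |y| > 0.
Since the first p symbols of w are all a's and |xy| ≤ p, y lies entirely in the leading a-block: y = a^k for some k with 1 ≤ k ≤ p.
Pump with i = 2: xy^2z = a^{p+k} b^{3p}. For this to lie in L we would need 3p = 3(p+k), which forces k = 0. But k ≥ 1, so xy^2z ∉ L.
This contradicts the pumping lemma, so L is not regular.

a^{p+k} b^{3p}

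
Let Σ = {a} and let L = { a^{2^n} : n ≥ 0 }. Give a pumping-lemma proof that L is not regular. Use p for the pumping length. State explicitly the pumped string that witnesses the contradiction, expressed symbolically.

Assume L is regular; let p be its pumping constant.
Take w = a^{2^p} ∈ L with |w| = 2^p ≥ p.
By the pumping lemma, w = xyz with |xy| ≤ p and y is nonempty.
Then y = a^k for some k with 1 ≤ k ≤ p.
Pump with i = 2: xy^2z = a^{2^p+k}. Since 1 ≤ k ≤ p < 2^p, we have 2^p < 2^p+k < 2^{p+1}, so 2^p+k is not a power of 2. So xy^2z ∉ L.
This is a contradiction; hence L is not regular.

a^{2^p+k}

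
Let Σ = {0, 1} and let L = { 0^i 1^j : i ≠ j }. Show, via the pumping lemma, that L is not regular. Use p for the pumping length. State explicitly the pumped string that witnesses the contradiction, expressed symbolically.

0^{p+p!} 1^{p+p!}

Toward a contradiction, assume L is regular with pumping length p.
Choose w = 0^p 1^{p+p!}. Since p ≠ p+p!, w ∈ L; and |w| ≥ p.
By the pumping lemma, w = xyz with |xy| ≤ p and y is nonempty.
Since the first p symbols of w are all 0's and |xy| ≤ p, y lies entirely in the leading 0-block: y = 0^k for some k with 1 ≤ k ≤ p.
Since 1 ≤ k ≤ p, k divides p!; set t = 1 + p!/k. Then xy^t z has p + (p!/k)·k = p + p! copies of 0. Now the 0-count equals the 1-count, so i ≠ j fails. So xy^t z = 0^{p+p!} 1^{p+p!} ∉ L.
This contradicts the pumping lemma, so L is not regular.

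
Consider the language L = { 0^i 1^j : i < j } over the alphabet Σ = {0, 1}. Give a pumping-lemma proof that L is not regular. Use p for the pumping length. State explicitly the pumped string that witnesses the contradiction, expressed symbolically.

Toward a contradiction, assume L is regular with pumping length p.
Choose w = 0^p 1^{p+1} ∈ L, with |w| = 2p+1 ≥ p.
The pumping lemma gives a decomposition w = xyz where |xy| ≤ p and |y| ≥ 1.
The first p characters of w are 0's, so xy (and hence y) consists only of 0's. Write y = 0^k, 1 ≤ k ≤ p.
Consider xy^2z = 0^{p+k} 1^{p+1}. Since k ≥ 1, the 0-count p+k is at least p+1, so i < j fails; thus xy^2z ∉ L.
This contradicts the pumping lemma, so L is not regular.

0^{p+k} 1^{p+1}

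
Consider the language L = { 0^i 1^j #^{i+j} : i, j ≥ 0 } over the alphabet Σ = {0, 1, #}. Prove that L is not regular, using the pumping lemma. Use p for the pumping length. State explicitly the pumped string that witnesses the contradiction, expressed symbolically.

0^{p+k} 1^p #^{2p}

Toward a contradiction, assume L is regular with pumping length p.
Take w = 0^p 1^p #^{2p} ∈ L (with i=j=p, i+j=2p), |w| = 4p ≥ p.
The pumping lemma gives a decomposition w = xyz where |xy| ≤ p and y is nonempty.
Since the first p symbols of w are all 0's and |xy| ≤ p, y lies entirely in the leading 0-block: y = 0^k for some k with 1 ≤ k ≤ p.
Consider xy^2z = 0^{p+k} 1^p #^{2p}. Now the 0- and 1-counts sum to 2p+k, but the #-count is 2p ≠ 2p+k. So xy^2z ∉ L.
Contradiction. Therefore L is not regular.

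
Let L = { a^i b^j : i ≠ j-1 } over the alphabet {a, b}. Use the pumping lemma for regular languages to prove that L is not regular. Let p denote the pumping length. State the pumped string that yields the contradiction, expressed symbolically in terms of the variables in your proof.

Assume L is regular; let p be its pumping constant.
Choose w = a^p b^{p+p!+1}. Since p ≠ (p+p!+1)-1 = p+p!, w ∈ L; and |w| ≥ p.
Write w = xyz as guaranteed by the lemma, with |xy| ≤ p and |y| ≥ 1.
Since the first p symbols of w are all a's and |xy| ≤ p, y lies entirely in the leading a-block: y = a^k for some k with 1 ≤ k ≤ p.
Since 1 ≤ k ≤ p, k divides p!; set t = 1 + p!/k. Then xy^t z has p + (p!/k)·k = p + p! copies of a. Now the a-count is p+p! and (b-count)-1 = (p+p!+1)-1 = p+p!, so i ≠ j-1 fails. So xy^t z = a^{p+p!} b^{p+p!+1} ∉ L.
Contradiction. Therefore L is not regular.

a^{p+p!} b^{p+p!+1}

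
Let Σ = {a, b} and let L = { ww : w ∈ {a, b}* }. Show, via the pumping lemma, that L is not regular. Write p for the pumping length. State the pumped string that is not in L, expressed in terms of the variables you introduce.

a^{p+k} b^p a^p b^p

Toward a contradiction, assume L is regular with pumping length p.
Take w = a^p b^p a^p b^p = uu where u = a^pb^p; then w ∈ L and |w| = 4p ≥ p.
By the pumping lemma, w = xyz with |xy| ≤ p and |y| ≥ 1.
The first p characters of w are a's, so xy (and hence y) consists only of a's. Write y = a^k, 1 ≤ k ≤ p.
Pump with i = 2: xy^2z = a^{p+k} b^p a^p b^p, of length 4p+k. Suppose this equals vv. The string starts with a and ends with b, so v does too; thus the boundary between the two copies of v is a b→a transition. There is exactly one such transition, at position 2p+k, so |v| = 2p+k and |vv| = 4p+2k ≠ 4p+k since k ≥ 1. So xy^2z ∉ L.
Contradiction. Therefore L is not regular.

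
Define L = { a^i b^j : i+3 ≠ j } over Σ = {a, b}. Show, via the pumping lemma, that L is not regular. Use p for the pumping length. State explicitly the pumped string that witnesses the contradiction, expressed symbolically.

Assume L is regular; let p be its pumping constant.
Choose w = a^p b^{p+p!+3}. Since p ≠ (p+p!+3)-3 = p+p!, w ∈ L; and |w| ≥ p.
Write w = xyz as guaranteed by the lemma, with |xy| ≤ p and |y| > 0.
The first p characters of w are a's, so xy (and hence y) consists only of a's. Write y = a^k, 1 ≤ k ≤ p.
Since 1 ≤ k ≤ p, k divides p!; set t = 1 + p!/k. Then xy^t z has p + (p!/k)·k = p + p! copies of a. Now the a-count is p+p! and (b-count)-3 = (p+p!+3)-3 = p+p!, so i+3 ≠ j fails. So xy^t z = a^{p+p!} b^{p+p!+3} ∉ L.
Contradiction. Therefore L is not regular.

a^{p+p!} b^{p+p!+3}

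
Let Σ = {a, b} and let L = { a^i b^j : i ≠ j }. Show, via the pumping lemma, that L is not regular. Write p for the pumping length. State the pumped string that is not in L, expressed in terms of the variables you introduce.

a^{p+p!} b^{p+p!}

Assume L is regular. Let p be the pumping length given by the pumping lemma.
Choose w = a^p b^{p+p!}. Since p ≠ p+p!, w ∈ L; and |w| ≥ p.
By the pumping lemma, w = xyz with |xy| ≤ p and y is nonempty.
Because |xy| ≤ p and w begins with p copies of a, we have y = a^k with 1 ≤ k ≤ p.
Since 1 ≤ k ≤ p, k divides p!; set t = 1 + p!/k. Then xy^t z has p + (p!/k)·k = p + p! copies of a. Now the a-count equals the b-count, so i ≠ j fails. So xy^t z = a^{p+p!} b^{p+p!} ∉ L.
This is a contradiction; hence L is not regular.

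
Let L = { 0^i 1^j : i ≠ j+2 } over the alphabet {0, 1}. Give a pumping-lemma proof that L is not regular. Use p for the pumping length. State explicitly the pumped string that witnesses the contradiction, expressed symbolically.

Assume L is regular. Let p be the pumping length given by the pumping lemma.
Choose w = 0^p 1^{p+p!-2}. Since p ≠ (p+p!-2)+2 = p+p!, w ∈ L; and |w| ≥ p.
The pumping lemma gives a decomposition w = xyz where |xy| ≤ p and |y| > 0.
The first p characters of w are 0's, so xy (and hence y) consists only of 0's. Write y = 0^k, 1 ≤ k ≤ p.
Since 1 ≤ k ≤ p, k divides p!; set t = 1 + p!/k. Then xy^t z has p + (p!/k)·k = p + p! copies of 0. Now the 0-count is p+p! and (1-count)+2 = (p+p!-2)+2 = p+p!, so i ≠ j+2 fails. So xy^t z = 0^{p+p!} 1^{p+p!-2} ∉ L.
Contradiction. Therefore L is not regular.

0^{p+p!} 1^{p+p!-2}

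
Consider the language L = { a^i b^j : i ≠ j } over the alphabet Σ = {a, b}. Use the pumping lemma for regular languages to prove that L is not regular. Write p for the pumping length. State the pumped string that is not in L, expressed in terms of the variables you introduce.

Assume L is regular; let p be its pumping constant.
Choose w = a^p b^{p+p!}. Since p ≠ p+p!, w ∈ L; and |w| ≥ p.
By the pumping lemma, w = xyz with |xy| ≤ p and |y| ≥ 1.
Because |xy| ≤ p and w begins with p copies of a, we have y = a^k with 1 ≤ k ≤ p.
Since 1 ≤ k ≤ p, k divides p!; set t = 1 + p!/k. Then xy^t z has p + (p!/k)·k = p + p! copies of a. Now the a-count equals the b-count, so i ≠ j fails. So xy^t z = a^{p+p!} b^{p+p!} ∉ L.
This is a contradiction; hence L is not regular.

a^{p+p!} b^{p+p!}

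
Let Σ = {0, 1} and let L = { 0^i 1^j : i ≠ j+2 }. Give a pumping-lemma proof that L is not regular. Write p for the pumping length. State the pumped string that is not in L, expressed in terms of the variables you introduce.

0^{p+p!} 1^{p+p!-2}

Suppose for contradiction that L is regular, and let p be the pumping length.
Choose w = 0^p 1^{p+p!-2}. Since p ≠ (p+p!-2)+2 = p+p!, w ∈ L; and |w| ≥ p.
The pumping lemma gives a decomposition w = xyz where |xy| ≤ p and |y| ≥ 1.
Since the first p symbols of w are all 0's and |xy| ≤ p, y lies entirely in the leading 0-block: y = 0^k for some k with 1 ≤ k ≤ p.
Since 1 ≤ k ≤ p, k divides p!; set t = 1 + p!/k. Then xy^t z has p + (p!/k)·k = p + p! copies of 0. Now the 0-count is p+p! and (1-count)+2 = (p+p!-2)+2 = p+p!, so i ≠ j+2 fails. So xy^t z = 0^{p+p!} 1^{p+p!-2} ∉ L.
Contradiction. Therefore L is not regular.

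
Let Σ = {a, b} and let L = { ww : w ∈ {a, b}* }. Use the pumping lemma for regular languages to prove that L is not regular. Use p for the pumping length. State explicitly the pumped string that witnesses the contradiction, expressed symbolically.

a^{p+k} b^p a^p b^p

Assume L is regular. Let p be the pumping length given by the pumping lemma.
Take w = a^p b^p a^p b^p = uu where u = a^pb^p; then w ∈ L and |w| = 4p ≥ p.
By the pumping lemma, w = xyz with |xy| ≤ p and |y| ≥ 1.
Since the first p symbols of w are all a's and |xy| ≤ p, y lies entirely in the leading a-block: y = a^k for some k with 1 ≤ k ≤ p.
Pump with i = 2: xy^2z = a^{p+k} b^p a^p b^p, of length 4p+k. Suppose this equals vv. The string starts with a and ends with b, so v does too; thus the boundary between the two copies of v is a b→a transition. There is exactly one such transition, at position 2p+k, so |v| = 2p+k and |vv| = 4p+2k ≠ 4p+k since k ≥ 1. So xy^2z ∉ L.
Contradiction. Therefore L is not regular.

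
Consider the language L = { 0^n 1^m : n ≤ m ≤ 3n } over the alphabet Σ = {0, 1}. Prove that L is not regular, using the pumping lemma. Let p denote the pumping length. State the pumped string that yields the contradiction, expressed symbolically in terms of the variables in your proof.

0^{p+k} 1^p

Assume L is regular. Let p be the pumping length given by the pumping lemma.
Take w = 0^p 1^p ∈ L (since p ≤ p ≤ 3p), with |w| = 2p ≥ p.
By the pumping lemma, w = xyz with |xy| ≤ p and y is nonempty.
Since the first p symbols of w are all 0's and |xy| ≤ p, y lies entirely in the leading 0-block: y = 0^k for some k with 1 ≤ k ≤ p.
Pump with i = 2: xy^2z = 0^{p+k} 1^p. Now n = p+k > p = m, so the condition n ≤ m fails. Thus xy^2z ∉ L.
This contradicts the pumping lemma, so L is not regular.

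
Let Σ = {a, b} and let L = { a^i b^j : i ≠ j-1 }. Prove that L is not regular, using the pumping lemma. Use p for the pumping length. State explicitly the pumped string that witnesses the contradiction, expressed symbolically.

Assume L is regular; let p be its pumping constant.
Choose w = a^p b^{p+p!+1}. Since p ≠ (p+p!+1)-1 = p+p!, w ∈ L; and |w| ≥ p.
Write w = xyz as guaranteed by the lemma, with |xy| ≤ p and |y| ≥ 1.
The first p characters of w are a's, so xy (and hence y) consists only of a's. Write y = a^k, 1 ≤ k ≤ p.
Since 1 ≤ k ≤ p, k divides p!; set t = 1 + p!/k. Then xy^t z has p + (p!/k)·k = p + p! copies of a. Now the a-count is p+p! and (b-count)-1 = (p+p!+1)-1 = p+p!, so i ≠ j-1 fails. So xy^t z = a^{p+p!} b^{p+p!+1} ∉ L.
This is a contradiction; hence L is not regular.

a^{p+p!} b^{p+p!+1}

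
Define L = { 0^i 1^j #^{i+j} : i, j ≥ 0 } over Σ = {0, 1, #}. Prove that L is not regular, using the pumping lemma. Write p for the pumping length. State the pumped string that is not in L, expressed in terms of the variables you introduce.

0^{p+k} 1^p #^{2p}

Assume L is regular; let p be its pumping constant.
Take w = 0^p 1^p #^{2p} ∈ L (with i=j=p, i+j=2p), |w| = 4p ≥ p.
Write w = xyz as guaranteed by the lemma, with |xy| ≤ p and |y| ≥ 1.
Because |xy| ≤ p and w begins with p copies of 0, we have y = 0^k with 1 ≤ k ≤ p.
Consider xy^2z = 0^{p+k} 1^p #^{2p}. Now the 0- and 1-counts sum to 2p+k, but the #-count is 2p ≠ 2p+k. So xy^2z ∉ L.
Contradiction. Therefore L is not regular.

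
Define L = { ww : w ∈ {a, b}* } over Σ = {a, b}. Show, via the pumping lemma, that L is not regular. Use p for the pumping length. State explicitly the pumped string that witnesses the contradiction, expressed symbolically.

Assume L is regular. Let p be the pumping length given by the pumping lemma.
Take w = a^p b^p a^p b^p = uu where u = a^pb^p; then w ∈ L and |w| = 4p ≥ p.
By the pumping lemma, w = xyz with |xy| ≤ p and y is nonempty.
The first p characters of w are a's, so xy (and hence y) consists only of a's. Write y = a^k, 1 ≤ k ≤ p.
Pump with i = 2: xy^2z = a^{p+k} b^p a^p b^p, of length 4p+k. Suppose this equals vv. The string starts with a and ends with b, so v does too; thus the boundary between the two copies of v is a b→a transition. There is exactly one such transition, at position 2p+k, so |v| = 2p+k and |vv| = 4p+2k ≠ 4p+k since k ≥ 1. So xy^2z ∉ L.
This is a contradiction; hence L is not regular.

a^{p+k} b^p a^p b^p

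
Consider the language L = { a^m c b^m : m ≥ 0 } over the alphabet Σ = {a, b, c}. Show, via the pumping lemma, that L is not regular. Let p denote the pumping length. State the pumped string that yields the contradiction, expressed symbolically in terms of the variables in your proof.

Assume L is regular. Let p be the pumping length given by the pumping lemma.
Take w = a^p c b^p ∈ L with |w| = 2p+1 ≥ p.
Write w = xyz as guaranteed by the lemma, with |xy| ≤ p and |y| ≥ 1.
Since the first p symbols of w are all a's and |xy| ≤ p, y lies entirely in the leading a-block: y = a^k for some k with 1 ≤ k ≤ p.
Pump with i = 2: xy^2z = a^{p+k} c b^p, which would require p+k = p. But k ≥ 1, so xy^2z ∉ L.
This is a contradiction; hence L is not regular.

a^{p+k} c b^p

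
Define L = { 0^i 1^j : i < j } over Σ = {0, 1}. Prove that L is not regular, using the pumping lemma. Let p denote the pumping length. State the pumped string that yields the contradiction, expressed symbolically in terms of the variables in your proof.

Assume L is regular. Let p be the pumping length given by the pumping lemma.
Choose w = 0^p 1^{p+1} ∈ L, with |w| = 2p+1 ≥ p.
By the pumping lemma, w = xyz with |xy| ≤ p and |y| > 0.
Because |xy| ≤ p and w begins with p copies of 0, we have y = 0^k with 1 ≤ k ≤ p.
Consider xy^2z = 0^{p+k} 1^{p+1}. Since k ≥ 1, the 0-count p+k is at least p+1, so i < j fails; thus xy^2z ∉ L.
Contradiction. Therefore L is not regular.

0^{p+k} 1^{p+1}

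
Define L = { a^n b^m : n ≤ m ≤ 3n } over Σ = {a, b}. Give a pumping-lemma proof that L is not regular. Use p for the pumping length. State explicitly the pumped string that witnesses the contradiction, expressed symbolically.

a^{p+k} b^p

Toward a contradiction, assume L is regular with pumping length p.
Take w = a^p b^p ∈ L (since p ≤ p ≤ 3p), with |w| = 2p ≥ p.
Write w = xyz as guaranteed by the lemma, with |xy| ≤ p and |y| ≥ 1.
The first p characters of w are a's, so xy (and hence y) consists only of a's. Write y = a^k, 1 ≤ k ≤ p.
Pump with i = 2: xy^2z = a^{p+k} b^p. Now n = p+k > p = m, so the condition n ≤ m fails. Thus xy^2z ∉ L.
This is a contradiction; hence L is not regular.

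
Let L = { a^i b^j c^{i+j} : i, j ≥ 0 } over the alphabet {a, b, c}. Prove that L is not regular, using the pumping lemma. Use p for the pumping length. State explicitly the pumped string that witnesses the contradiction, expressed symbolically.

a^{p+k} b^p c^{2p}

Toward a contradiction, assume L is regular with pumping length p.
Take w = a^p b^p c^{2p} ∈ L (with i=j=p, i+j=2p), |w| = 4p ≥ p.
Write w = xyz as guaranteed by the lemma, with |xy| ≤ p and |y| ≥ 1.
Because |xy| ≤ p and w begins with p copies of a, we have y = a^k with 1 ≤ k ≤ p.
Consider xy^2z = a^{p+k} b^p c^{2p}. Now the a- and b-counts sum to 2p+k, but the c-count is 2p ≠ 2p+k. So xy^2z ∉ L.
This contradicts the pumping lemma, so L is not regular.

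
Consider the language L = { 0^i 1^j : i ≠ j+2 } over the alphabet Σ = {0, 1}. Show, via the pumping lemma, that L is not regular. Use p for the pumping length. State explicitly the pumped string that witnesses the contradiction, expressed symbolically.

0^{p+p!} 1^{p+p!-2}

Assume L is regular; let p be its pumping constant.
Choose w = 0^p 1^{p+p!-2}. Since p ≠ (p+p!-2)+2 = p+p!, w ∈ L; and |w| ≥ p.
Write w = xyz as guaranteed by the lemma, with |xy| ≤ p and y is nonempty.
Because |xy| ≤ p and w begins with p copies of 0, we have y = 0^k with 1 ≤ k ≤ p.
Since 1 ≤ k ≤ p, k divides p!; set t = 1 + p!/k. Then xy^t z has p + (p!/k)·k = p + p! copies of 0. Now the 0-count is p+p! and (1-count)+2 = (p+p!-2)+2 = p+p!, so i ≠ j+2 fails. So xy^t z = 0^{p+p!} 1^{p+p!-2} ∉ L.
Contradiction. Therefore L is not regular.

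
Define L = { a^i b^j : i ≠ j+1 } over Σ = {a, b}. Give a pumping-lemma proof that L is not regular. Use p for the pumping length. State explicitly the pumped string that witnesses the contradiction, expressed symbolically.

a^{p+p!} b^{p+p!-1}

Toward a contradiction, assume L is regular with pumping length p.
Choose w = a^p b^{p+p!-1}. Since p ≠ (p+p!-1)+1 = p+p!, w ∈ L; and |w| ≥ p.
Write w = xyz as guaranteed by the lemma, with |xy| ≤ p and y is nonempty.
The first p characters of w are a's, so xy (and hence y) consists only of a's. Write y = a^k, 1 ≤ k ≤ p.
Since 1 ≤ k ≤ p, k divides p!; set t = 1 + p!/k. Then xy^t z has p + (p!/k)·k = p + p! copies of a. Now the a-count is p+p! and (b-count)+1 = (p+p!-1)+1 = p+p!, so i ≠ j+1 fails. So xy^t z = a^{p+p!} b^{p+p!-1} ∉ L.
This is a contradiction; hence L is not regular.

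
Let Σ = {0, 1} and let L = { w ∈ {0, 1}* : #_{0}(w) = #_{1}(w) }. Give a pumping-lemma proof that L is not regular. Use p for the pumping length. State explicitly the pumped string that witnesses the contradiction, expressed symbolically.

0^{p+k} 1^p

Suppose for contradiction that L is regular, and let p be the pumping length.
Choose w = 0^p 1^p ∈ L with |w| = 2p ≥ p.
Write w = xyz as guaranteed by the lemma, with |xy| ≤ p and y is nonempty.
Because |xy| ≤ p and w begins with p copies of 0, we have y = 0^k with 1 ≤ k ≤ p.
Pump with i = 2: xy^2z = 0^{p+k} 1^p has p+k occurrences of 0 but only p of 1. Since k ≥ 1 the counts differ, so xy^2z ∉ L.
This contradicts the pumping lemma, so L is not regular.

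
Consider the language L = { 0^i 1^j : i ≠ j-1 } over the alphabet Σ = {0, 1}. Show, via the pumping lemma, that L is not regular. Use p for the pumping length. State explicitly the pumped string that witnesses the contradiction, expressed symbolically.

Assume L is regular. Let p be the pumping length given by the pumping lemma.
Choose w = 0^p 1^{p+p!+1}. Since p ≠ (p+p!+1)-1 = p+p!, w ∈ L; and |w| ≥ p.
Write w = xyz as guaranteed by the lemma, with |xy| ≤ p and |y| ≥ 1.
Because |xy| ≤ p and w begins with p copies of 0, we have y = 0^k with 1 ≤ k ≤ p.
Since 1 ≤ k ≤ p, k divides p!; set t = 1 + p!/k. Then xy^t z has p + (p!/k)·k = p + p! copies of 0. Now the 0-count is p+p! and (1-count)-1 = (p+p!+1)-1 = p+p!, so i ≠ j-1 fails. So xy^t z = 0^{p+p!} 1^{p+p!+1} ∉ L.
This is a contradiction; hence L is not regular.

0^{p+p!} 1^{p+p!+1}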